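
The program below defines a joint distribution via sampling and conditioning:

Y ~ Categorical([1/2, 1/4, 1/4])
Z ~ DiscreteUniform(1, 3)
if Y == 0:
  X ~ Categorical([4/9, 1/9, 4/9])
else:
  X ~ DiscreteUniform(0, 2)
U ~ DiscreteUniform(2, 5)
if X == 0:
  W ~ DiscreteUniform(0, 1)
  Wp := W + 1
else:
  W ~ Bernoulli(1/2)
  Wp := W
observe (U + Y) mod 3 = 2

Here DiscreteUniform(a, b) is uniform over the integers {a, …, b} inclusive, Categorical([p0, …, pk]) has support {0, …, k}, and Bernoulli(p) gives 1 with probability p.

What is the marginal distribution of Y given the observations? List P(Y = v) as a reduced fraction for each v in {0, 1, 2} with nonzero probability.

Enumerate traces; 72 have nonzero weight after conditioning:
  (Y=0, Z=1, X=0, U=2, W=0) weight 1/108
  (Y=0, Z=1, X=0, U=2, W=1) weight 1/108
  (Y=0, Z=1, X=0, U=5, W=0) weight 1/108
  (Y=0, Z=1, X=0, U=5, W=1) weight 1/108
  (Y=0, Z=1, X=1, U=2, W=0) weight 1/432
  (Y=0, Z=1, X=1, U=2, W=1) weight 1/432
  (Y=0, Z=1, X=1, U=5, W=0) weight 1/432
  (Y=0, Z=1, X=1, U=5, W=1) weight 1/432
  (Y=1, Z=1, X=0, U=4, W=0) weight 1/288
  (Y=2, Z=1, X=0, U=3, W=0) weight 1/288
  … 62 more
Group by Y:
  weight(Y=0) = 1/4
  weight(Y=1) = 1/16
  weight(Y=2) = 1/16
Total weight = 1/4 + 1/16 + 1/16 = 3/8
P(Y=0 | obs) = 1/4 / 3/8 = 2/3
P(Y=1 | obs) = 1/16 / 3/8 = 1/6
P(Y=2 | obs) = 1/16 / 3/8 = 1/6

P(Y=0) = 2/3, P(Y=1) = 1/6, P(Y=2) = 1/6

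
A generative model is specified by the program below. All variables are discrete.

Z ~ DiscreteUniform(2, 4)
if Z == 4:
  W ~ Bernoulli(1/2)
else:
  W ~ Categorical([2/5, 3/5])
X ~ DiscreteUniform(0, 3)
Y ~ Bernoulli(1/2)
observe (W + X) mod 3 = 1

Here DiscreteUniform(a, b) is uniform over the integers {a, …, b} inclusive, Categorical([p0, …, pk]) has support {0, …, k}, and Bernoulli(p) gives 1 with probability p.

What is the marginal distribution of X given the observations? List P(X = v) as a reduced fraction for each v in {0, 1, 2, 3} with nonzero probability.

P(X=0) = 17/47, P(X=1) = 13/47, P(X=3) = 17/47

Enumerate traces; 18 have nonzero weight after conditioning:
  (Z=2, W=0, X=1, Y=0) weight 1/60
  (Z=2, W=0, X=1, Y=1) weight 1/60
  (Z=2, W=1, X=0, Y=0) weight 1/40
  (Z=2, W=1, X=0, Y=1) weight 1/40
  (Z=2, W=1, X=3, Y=0) weight 1/40
  (Z=2, W=1, X=3, Y=1) weight 1/40
  (Z=3, W=0, X=1, Y=0) weight 1/60
  (Z=3, W=0, X=1, Y=1) weight 1/60
  … 10 more
Group by X:
  weight(X=0) = 17/120
  weight(X=1) = 13/120
  weight(X=3) = 17/120
Total weight = 17/120 + 13/120 + 17/120 = 47/120
P(X=0 | obs) = 17/120 / 47/120 = 17/47
P(X=1 | obs) = 13/120 / 47/120 = 13/47
P(X=3 | obs) = 17/120 / 47/120 = 17/47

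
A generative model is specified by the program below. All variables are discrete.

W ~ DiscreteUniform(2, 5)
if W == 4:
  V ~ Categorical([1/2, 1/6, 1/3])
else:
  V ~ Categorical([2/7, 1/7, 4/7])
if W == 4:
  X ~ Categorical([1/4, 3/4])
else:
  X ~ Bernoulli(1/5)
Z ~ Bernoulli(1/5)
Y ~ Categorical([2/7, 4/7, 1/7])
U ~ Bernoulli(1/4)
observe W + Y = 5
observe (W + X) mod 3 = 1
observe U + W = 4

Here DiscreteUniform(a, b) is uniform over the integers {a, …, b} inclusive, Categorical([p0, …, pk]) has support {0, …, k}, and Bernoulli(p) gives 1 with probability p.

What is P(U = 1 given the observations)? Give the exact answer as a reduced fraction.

P(U = 1 | obs) = 1/16

Enumerate traces; 12 have nonzero weight after conditioning:
  (W=3, V=0, X=1, Z=0, Y=2, U=1) weight 1/2450
  (W=3, V=0, X=1, Z=1, Y=2, U=1) weight 1/9800
  (W=3, V=1, X=1, Z=0, Y=2, U=1) weight 1/4900
  (W=3, V=1, X=1, Z=1, Y=2, U=1) weight 1/19600
  (W=3, V=2, X=1, Z=0, Y=2, U=1) weight 1/1225
  (W=3, V=2, X=1, Z=1, Y=2, U=1) weight 1/4900
  (W=4, V=0, X=0, Z=0, Y=1, U=0) weight 3/280
  (W=4, V=0, X=0, Z=1, Y=1, U=0) weight 3/1120
  … 4 more
Group by U:
  weight(U=0) = 3/112
  weight(U=1) = 1/560
Total weight = 3/112 + 1/560 = 1/35
P(U=0 | obs) = 3/112 / 1/35 = 15/16
P(U=1 | obs) = 1/560 / 1/35 = 1/16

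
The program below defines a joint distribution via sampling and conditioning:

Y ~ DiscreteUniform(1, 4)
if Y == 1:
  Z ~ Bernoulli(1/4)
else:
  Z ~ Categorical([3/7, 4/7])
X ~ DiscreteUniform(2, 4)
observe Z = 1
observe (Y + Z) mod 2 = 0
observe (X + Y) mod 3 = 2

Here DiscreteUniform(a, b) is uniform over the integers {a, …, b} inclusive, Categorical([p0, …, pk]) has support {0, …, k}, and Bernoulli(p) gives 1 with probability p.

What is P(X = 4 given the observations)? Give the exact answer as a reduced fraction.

Enumerate traces; 2 have nonzero weight after conditioning:
  (Y=1, Z=1, X=4) weight 1/48
  (Y=3, Z=1, X=2) weight 1/21
Group by X:
  weight(X=2) = 1/21
  weight(X=4) = 1/48
Total weight = 1/21 + 1/48 = 23/336
P(X=2 | obs) = 1/21 / 23/336 = 16/23
P(X=4 | obs) = 1/48 / 23/336 = 7/23

P(X = 4 | obs) = 7/23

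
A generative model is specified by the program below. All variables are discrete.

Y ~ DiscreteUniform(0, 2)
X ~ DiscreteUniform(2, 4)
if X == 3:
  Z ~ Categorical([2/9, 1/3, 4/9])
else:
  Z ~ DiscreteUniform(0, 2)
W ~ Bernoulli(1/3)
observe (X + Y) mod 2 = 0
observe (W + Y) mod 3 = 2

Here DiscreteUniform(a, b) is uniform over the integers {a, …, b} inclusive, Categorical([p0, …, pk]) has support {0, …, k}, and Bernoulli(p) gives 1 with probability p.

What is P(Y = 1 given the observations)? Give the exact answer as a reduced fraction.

P(Y = 1 | obs) = 1/5

Enumerate traces; 9 have nonzero weight after conditioning:
  (Y=1, X=3, Z=0, W=1) weight 2/243
  (Y=1, X=3, Z=1, W=1) weight 1/81
  (Y=1, X=3, Z=2, W=1) weight 4/243
  (Y=2, X=2, Z=0, W=0) weight 2/81
  (Y=2, X=2, Z=1, W=0) weight 2/81
  (Y=2, X=2, Z=2, W=0) weight 2/81
  (Y=2, X=4, Z=0, W=0) weight 2/81
  (Y=2, X=4, Z=1, W=0) weight 2/81
  … 1 more
Group by Y:
  weight(Y=1) = 1/27
  weight(Y=2) = 4/27
Total weight = 1/27 + 4/27 = 5/27
P(Y=1 | obs) = 1/27 / 5/27 = 1/5
P(Y=2 | obs) = 4/27 / 5/27 = 4/5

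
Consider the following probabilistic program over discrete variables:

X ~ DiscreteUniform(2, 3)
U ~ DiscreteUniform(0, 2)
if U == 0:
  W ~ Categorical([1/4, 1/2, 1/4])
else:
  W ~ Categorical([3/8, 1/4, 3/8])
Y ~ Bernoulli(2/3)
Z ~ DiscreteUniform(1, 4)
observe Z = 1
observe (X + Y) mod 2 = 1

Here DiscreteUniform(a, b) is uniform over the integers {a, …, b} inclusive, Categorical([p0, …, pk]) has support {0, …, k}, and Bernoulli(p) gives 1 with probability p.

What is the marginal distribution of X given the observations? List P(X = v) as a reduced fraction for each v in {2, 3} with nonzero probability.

P(X=2) = 2/3, P(X=3) = 1/3

Enumerate traces; 18 have nonzero weight after conditioning:
  (X=2, U=0, W=0, Y=1, Z=1) weight 1/144
  (X=2, U=0, W=1, Y=1, Z=1) weight 1/72
  (X=2, U=0, W=2, Y=1, Z=1) weight 1/144
  (X=2, U=1, W=0, Y=1, Z=1) weight 1/96
  (X=2, U=1, W=1, Y=1, Z=1) weight 1/144
  (X=2, U=1, W=2, Y=1, Z=1) weight 1/96
  (X=2, U=2, W=0, Y=1, Z=1) weight 1/96
  (X=2, U=2, W=1, Y=1, Z=1) weight 1/144
  (X=3, U=0, W=0, Y=0, Z=1) weight 1/288
  … 9 more
Group by X:
  weight(X=2) = 1/12
  weight(X=3) = 1/24
Total weight = 1/12 + 1/24 = 1/8
P(X=2 | obs) = 1/12 / 1/8 = 2/3
P(X=3 | obs) = 1/24 / 1/8 = 1/3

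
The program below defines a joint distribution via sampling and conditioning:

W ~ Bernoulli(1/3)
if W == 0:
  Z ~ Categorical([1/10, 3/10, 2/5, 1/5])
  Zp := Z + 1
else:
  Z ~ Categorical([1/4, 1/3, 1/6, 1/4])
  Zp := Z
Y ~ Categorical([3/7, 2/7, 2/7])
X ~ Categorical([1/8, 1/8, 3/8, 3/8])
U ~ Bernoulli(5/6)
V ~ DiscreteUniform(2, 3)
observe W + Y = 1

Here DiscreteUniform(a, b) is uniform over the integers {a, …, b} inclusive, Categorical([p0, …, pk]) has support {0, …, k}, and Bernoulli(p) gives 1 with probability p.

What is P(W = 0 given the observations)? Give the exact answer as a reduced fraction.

Enumerate traces; 128 have nonzero weight after conditioning:
  (W=0, Z=0, Y=1, X=0, U=0, V=2) weight 1/5040
  (W=0, Z=0, Y=1, X=0, U=0, V=3) weight 1/5040
  (W=0, Z=0, Y=1, X=0, U=1, V=2) weight 1/1008
  (W=0, Z=0, Y=1, X=0, U=1, V=3) weight 1/1008
  (W=0, Z=0, Y=1, X=1, U=0, V=2) weight 1/5040
  (W=0, Z=0, Y=1, X=1, U=0, V=3) weight 1/5040
  (W=0, Z=0, Y=1, X=1, U=1, V=2) weight 1/1008
  (W=0, Z=0, Y=1, X=1, U=1, V=3) weight 1/1008
  (W=1, Z=0, Y=0, X=0, U=0, V=2) weight 1/2688
  … 119 more
Group by W:
  weight(W=0) = 4/21
  weight(W=1) = 1/7
Total weight = 4/21 + 1/7 = 1/3
P(W=0 | obs) = 4/21 / 1/3 = 4/7
P(W=1 | obs) = 1/7 / 1/3 = 3/7

P(W = 0 | obs) = 4/7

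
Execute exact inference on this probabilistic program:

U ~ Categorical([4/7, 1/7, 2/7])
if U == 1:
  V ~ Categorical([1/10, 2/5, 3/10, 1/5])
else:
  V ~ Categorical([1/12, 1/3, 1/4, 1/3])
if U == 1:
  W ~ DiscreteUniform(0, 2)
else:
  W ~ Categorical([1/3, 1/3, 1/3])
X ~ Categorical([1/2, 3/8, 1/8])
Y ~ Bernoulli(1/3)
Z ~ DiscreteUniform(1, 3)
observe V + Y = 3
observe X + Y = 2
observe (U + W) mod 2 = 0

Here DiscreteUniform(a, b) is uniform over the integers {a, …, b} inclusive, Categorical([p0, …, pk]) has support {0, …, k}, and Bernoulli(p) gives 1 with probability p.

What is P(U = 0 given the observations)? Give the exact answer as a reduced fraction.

P(U = 0 | obs) = 340/549

Enumerate traces; 30 have nonzero weight after conditioning:
  (U=0, V=2, W=0, X=1, Y=1, Z=1) weight 1/504
  (U=0, V=2, W=0, X=1, Y=1, Z=2) weight 1/504
  (U=0, V=2, W=0, X=1, Y=1, Z=3) weight 1/504
  (U=0, V=2, W=2, X=1, Y=1, Z=1) weight 1/504
  (U=0, V=2, W=2, X=1, Y=1, Z=2) weight 1/504
  (U=0, V=2, W=2, X=1, Y=1, Z=3) weight 1/504
  (U=0, V=3, W=0, X=2, Y=0, Z=1) weight 1/567
  (U=0, V=3, W=0, X=2, Y=0, Z=2) weight 1/567
  (U=1, V=2, W=1, X=1, Y=1, Z=1) weight 1/1680
  (U=2, V=2, W=0, X=1, Y=1, Z=1) weight 1/1008
  … 20 more
Group by U:
  weight(U=0) = 17/756
  weight(U=1) = 13/5040
  weight(U=2) = 17/1512
Total weight = 17/756 + 13/5040 + 17/1512 = 61/1680
P(U=0 | obs) = 17/756 / 61/1680 = 340/549
P(U=1 | obs) = 13/5040 / 61/1680 = 13/183
P(U=2 | obs) = 17/1512 / 61/1680 = 170/549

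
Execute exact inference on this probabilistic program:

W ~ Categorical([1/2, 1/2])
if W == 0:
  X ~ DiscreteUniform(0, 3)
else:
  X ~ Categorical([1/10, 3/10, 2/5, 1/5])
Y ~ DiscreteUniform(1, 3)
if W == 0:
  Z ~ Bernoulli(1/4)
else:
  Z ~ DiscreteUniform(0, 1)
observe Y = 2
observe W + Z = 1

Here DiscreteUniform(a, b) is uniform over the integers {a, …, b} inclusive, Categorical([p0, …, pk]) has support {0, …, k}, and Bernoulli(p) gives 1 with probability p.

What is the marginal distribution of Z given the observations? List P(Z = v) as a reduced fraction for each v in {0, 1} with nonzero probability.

Enumerate traces; 8 have nonzero weight after conditioning:
  (W=0, X=0, Y=2, Z=1) weight 1/96
  (W=0, X=1, Y=2, Z=1) weight 1/96
  (W=0, X=2, Y=2, Z=1) weight 1/96
  (W=0, X=3, Y=2, Z=1) weight 1/96
  (W=1, X=0, Y=2, Z=0) weight 1/120
  (W=1, X=1, Y=2, Z=0) weight 1/40
  (W=1, X=2, Y=2, Z=0) weight 1/30
  (W=1, X=3, Y=2, Z=0) weight 1/60
Group by Z:
  weight(Z=0) = 1/12
  weight(Z=1) = 1/24
Total weight = 1/12 + 1/24 = 1/8
P(Z=0 | obs) = 1/12 / 1/8 = 2/3
P(Z=1 | obs) = 1/24 / 1/8 = 1/3

P(Z=0) = 2/3, P(Z=1) = 1/3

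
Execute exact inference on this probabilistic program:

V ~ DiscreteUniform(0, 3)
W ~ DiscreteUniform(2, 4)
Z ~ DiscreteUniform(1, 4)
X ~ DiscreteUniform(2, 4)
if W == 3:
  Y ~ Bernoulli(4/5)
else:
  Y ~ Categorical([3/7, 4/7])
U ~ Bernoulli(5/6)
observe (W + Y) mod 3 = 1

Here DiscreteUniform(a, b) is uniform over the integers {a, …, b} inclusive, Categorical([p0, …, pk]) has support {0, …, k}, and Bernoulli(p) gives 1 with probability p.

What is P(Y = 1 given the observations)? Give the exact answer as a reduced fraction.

P(Y = 1 | obs) = 28/43

Enumerate traces; 192 have nonzero weight after conditioning:
  (V=0, W=3, Z=1, X=2, Y=1, U=0) weight 1/1080
  (V=0, W=3, Z=1, X=2, Y=1, U=1) weight 1/216
  (V=0, W=3, Z=1, X=3, Y=1, U=0) weight 1/1080
  (V=0, W=3, Z=1, X=3, Y=1, U=1) weight 1/216
  (V=0, W=3, Z=1, X=4, Y=1, U=0) weight 1/1080
  (V=0, W=3, Z=1, X=4, Y=1, U=1) weight 1/216
  (V=0, W=3, Z=2, X=2, Y=1, U=0) weight 1/1080
  (V=0, W=3, Z=2, X=2, Y=1, U=1) weight 1/216
  (V=0, W=4, Z=1, X=2, Y=0, U=0) weight 1/2016
  … 183 more
Group by Y:
  weight(Y=0) = 1/7
  weight(Y=1) = 4/15
Total weight = 1/7 + 4/15 = 43/105
P(Y=0 | obs) = 1/7 / 43/105 = 15/43
P(Y=1 | obs) = 4/15 / 43/105 = 28/43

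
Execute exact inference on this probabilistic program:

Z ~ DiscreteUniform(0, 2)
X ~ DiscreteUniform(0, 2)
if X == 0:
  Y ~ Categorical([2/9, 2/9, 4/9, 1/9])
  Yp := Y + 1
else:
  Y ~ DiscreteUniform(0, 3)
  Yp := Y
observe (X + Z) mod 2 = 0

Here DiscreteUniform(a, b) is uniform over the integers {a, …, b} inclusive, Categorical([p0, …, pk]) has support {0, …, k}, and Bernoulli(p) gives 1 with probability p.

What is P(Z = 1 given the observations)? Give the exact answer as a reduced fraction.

P(Z = 1 | obs) = 1/5

Enumerate traces; 20 have nonzero weight after conditioning:
  (Z=0, X=0, Y=0) weight 2/81
  (Z=0, X=0, Y=1) weight 2/81
  (Z=0, X=0, Y=2) weight 4/81
  (Z=0, X=0, Y=3) weight 1/81
  (Z=0, X=2, Y=0) weight 1/36
  (Z=0, X=2, Y=1) weight 1/36
  (Z=0, X=2, Y=2) weight 1/36
  (Z=0, X=2, Y=3) weight 1/36
  (Z=1, X=1, Y=0) weight 1/36
  (Z=2, X=0, Y=0) weight 2/81
  … 10 more
Group by Z:
  weight(Z=0) = 2/9
  weight(Z=1) = 1/9
  weight(Z=2) = 2/9
Total weight = 2/9 + 1/9 + 2/9 = 5/9
P(Z=0 | obs) = 2/9 / 5/9 = 2/5
P(Z=1 | obs) = 1/9 / 5/9 = 1/5
P(Z=2 | obs) = 2/9 / 5/9 = 2/5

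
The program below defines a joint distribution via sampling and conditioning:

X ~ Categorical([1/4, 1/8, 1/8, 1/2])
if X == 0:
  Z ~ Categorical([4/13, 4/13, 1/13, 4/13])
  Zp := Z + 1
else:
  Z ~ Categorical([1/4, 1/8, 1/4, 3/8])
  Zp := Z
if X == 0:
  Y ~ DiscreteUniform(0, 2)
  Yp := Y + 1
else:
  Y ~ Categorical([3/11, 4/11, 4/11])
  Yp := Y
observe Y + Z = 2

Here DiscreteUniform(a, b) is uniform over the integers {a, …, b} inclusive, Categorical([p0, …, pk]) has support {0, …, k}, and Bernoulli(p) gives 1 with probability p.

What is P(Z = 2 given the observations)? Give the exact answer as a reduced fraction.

Enumerate traces; 12 have nonzero weight after conditioning:
  (X=0, Z=0, Y=2) weight 1/39
  (X=0, Z=1, Y=1) weight 1/39
  (X=0, Z=2, Y=0) weight 1/156
  (X=1, Z=0, Y=2) weight 1/88
  (X=1, Z=1, Y=1) weight 1/176
  (X=1, Z=2, Y=0) weight 3/352
  (X=2, Z=0, Y=2) weight 1/88
  (X=2, Z=1, Y=1) weight 1/176
  … 4 more
Group by Z:
  weight(Z=0) = 161/1716
  weight(Z=1) = 205/3432
  weight(Z=2) = 395/6864
Total weight = 161/1716 + 205/3432 + 395/6864 = 483/2288
P(Z=0 | obs) = 161/1716 / 483/2288 = 4/9
P(Z=1 | obs) = 205/3432 / 483/2288 = 410/1449
P(Z=2 | obs) = 395/6864 / 483/2288 = 395/1449

P(Z = 2 | obs) = 395/1449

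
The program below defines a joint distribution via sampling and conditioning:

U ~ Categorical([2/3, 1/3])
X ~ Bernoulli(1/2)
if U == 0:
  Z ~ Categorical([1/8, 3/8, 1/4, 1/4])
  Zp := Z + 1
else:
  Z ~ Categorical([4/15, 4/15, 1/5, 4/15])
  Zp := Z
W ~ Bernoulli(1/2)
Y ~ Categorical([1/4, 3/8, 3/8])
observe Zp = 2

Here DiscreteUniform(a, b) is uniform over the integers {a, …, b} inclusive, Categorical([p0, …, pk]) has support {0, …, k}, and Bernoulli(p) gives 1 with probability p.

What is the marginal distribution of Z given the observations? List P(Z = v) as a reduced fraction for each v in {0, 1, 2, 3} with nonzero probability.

P(Z=1) = 15/19, P(Z=2) = 4/19

Enumerate traces; 24 have nonzero weight after conditioning:
  (U=0, X=0, Z=1, W=0, Y=0) weight 1/64
  (U=0, X=0, Z=1, W=0, Y=1) weight 3/128
  (U=0, X=0, Z=1, W=0, Y=2) weight 3/128
  (U=0, X=0, Z=1, W=1, Y=0) weight 1/64
  (U=0, X=0, Z=1, W=1, Y=1) weight 3/128
  (U=0, X=0, Z=1, W=1, Y=2) weight 3/128
  (U=0, X=1, Z=1, W=0, Y=0) weight 1/64
  (U=0, X=1, Z=1, W=0, Y=1) weight 3/128
  (U=1, X=0, Z=2, W=0, Y=0) weight 1/240
  … 15 more
Group by Z:
  weight(Z=1) = 1/4
  weight(Z=2) = 1/15
Total weight = 1/4 + 1/15 = 19/60
P(Z=1 | obs) = 1/4 / 19/60 = 15/19
P(Z=2 | obs) = 1/15 / 19/60 = 4/19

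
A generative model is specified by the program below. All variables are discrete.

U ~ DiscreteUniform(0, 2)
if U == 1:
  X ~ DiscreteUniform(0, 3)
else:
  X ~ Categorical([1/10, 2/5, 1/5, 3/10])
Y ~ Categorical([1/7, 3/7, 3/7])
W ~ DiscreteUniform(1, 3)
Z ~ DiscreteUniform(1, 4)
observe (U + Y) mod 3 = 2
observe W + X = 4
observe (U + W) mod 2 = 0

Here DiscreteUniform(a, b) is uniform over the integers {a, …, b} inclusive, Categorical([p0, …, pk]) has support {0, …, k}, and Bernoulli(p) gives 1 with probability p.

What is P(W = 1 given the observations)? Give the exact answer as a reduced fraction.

Enumerate traces; 16 have nonzero weight after conditioning:
  (U=0, X=2, Y=2, W=2, Z=1) weight 1/420
  (U=0, X=2, Y=2, W=2, Z=2) weight 1/420
  (U=0, X=2, Y=2, W=2, Z=3) weight 1/420
  (U=0, X=2, Y=2, W=2, Z=4) weight 1/420
  (U=1, X=1, Y=1, W=3, Z=1) weight 1/336
  (U=1, X=1, Y=1, W=3, Z=2) weight 1/336
  (U=1, X=1, Y=1, W=3, Z=3) weight 1/336
  (U=1, X=1, Y=1, W=3, Z=4) weight 1/336
  (U=1, X=3, Y=1, W=1, Z=1) weight 1/336
  … 7 more
Group by W:
  weight(W=1) = 1/84
  weight(W=2) = 4/315
  weight(W=3) = 1/84
Total weight = 1/84 + 4/315 + 1/84 = 23/630
P(W=1 | obs) = 1/84 / 23/630 = 15/46
P(W=2 | obs) = 4/315 / 23/630 = 8/23
P(W=3 | obs) = 1/84 / 23/630 = 15/46

P(W = 1 | obs) = 15/46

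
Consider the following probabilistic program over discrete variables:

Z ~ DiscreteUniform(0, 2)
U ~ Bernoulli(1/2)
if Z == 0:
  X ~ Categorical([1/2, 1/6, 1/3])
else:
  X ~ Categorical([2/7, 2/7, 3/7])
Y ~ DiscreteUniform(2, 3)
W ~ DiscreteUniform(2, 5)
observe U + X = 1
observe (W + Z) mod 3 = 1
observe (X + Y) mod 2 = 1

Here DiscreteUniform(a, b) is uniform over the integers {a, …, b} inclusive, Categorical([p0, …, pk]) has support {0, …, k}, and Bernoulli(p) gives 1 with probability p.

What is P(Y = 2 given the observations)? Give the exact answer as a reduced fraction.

P(Y = 2 | obs) = 43/100

Enumerate traces; 8 have nonzero weight after conditioning:
  (Z=0, U=0, X=1, Y=2, W=4) weight 1/288
  (Z=0, U=1, X=0, Y=3, W=4) weight 1/96
  (Z=1, U=0, X=1, Y=2, W=3) weight 1/168
  (Z=1, U=1, X=0, Y=3, W=3) weight 1/168
  (Z=2, U=0, X=1, Y=2, W=2) weight 1/168
  (Z=2, U=0, X=1, Y=2, W=5) weight 1/168
  (Z=2, U=1, X=0, Y=3, W=2) weight 1/168
  (Z=2, U=1, X=0, Y=3, W=5) weight 1/168
Group by Y:
  weight(Y=2) = 43/2016
  weight(Y=3) = 19/672
Total weight = 43/2016 + 19/672 = 25/504
P(Y=2 | obs) = 43/2016 / 25/504 = 43/100
P(Y=3 | obs) = 19/672 / 25/504 = 57/100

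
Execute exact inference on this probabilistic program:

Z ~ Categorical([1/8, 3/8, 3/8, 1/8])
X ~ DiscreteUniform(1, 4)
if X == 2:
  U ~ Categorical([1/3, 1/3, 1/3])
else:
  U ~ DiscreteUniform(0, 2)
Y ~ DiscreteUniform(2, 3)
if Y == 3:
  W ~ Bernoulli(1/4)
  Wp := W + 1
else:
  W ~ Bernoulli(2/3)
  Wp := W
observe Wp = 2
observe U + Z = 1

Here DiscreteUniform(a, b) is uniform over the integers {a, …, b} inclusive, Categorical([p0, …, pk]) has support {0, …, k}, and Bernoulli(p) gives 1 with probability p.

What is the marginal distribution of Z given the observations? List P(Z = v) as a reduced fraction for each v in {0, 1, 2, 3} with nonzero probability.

Enumerate traces; 8 have nonzero weight after conditioning:
  (Z=0, X=1, U=1, Y=3, W=1) weight 1/768
  (Z=0, X=2, U=1, Y=3, W=1) weight 1/768
  (Z=0, X=3, U=1, Y=3, W=1) weight 1/768
  (Z=0, X=4, U=1, Y=3, W=1) weight 1/768
  (Z=1, X=1, U=0, Y=3, W=1) weight 1/256
  (Z=1, X=2, U=0, Y=3, W=1) weight 1/256
  (Z=1, X=3, U=0, Y=3, W=1) weight 1/256
  (Z=1, X=4, U=0, Y=3, W=1) weight 1/256
Group by Z:
  weight(Z=0) = 1/192
  weight(Z=1) = 1/64
Total weight = 1/192 + 1/64 = 1/48
P(Z=0 | obs) = 1/192 / 1/48 = 1/4
P(Z=1 | obs) = 1/64 / 1/48 = 3/4

P(Z=0) = 1/4, P(Z=1) = 3/4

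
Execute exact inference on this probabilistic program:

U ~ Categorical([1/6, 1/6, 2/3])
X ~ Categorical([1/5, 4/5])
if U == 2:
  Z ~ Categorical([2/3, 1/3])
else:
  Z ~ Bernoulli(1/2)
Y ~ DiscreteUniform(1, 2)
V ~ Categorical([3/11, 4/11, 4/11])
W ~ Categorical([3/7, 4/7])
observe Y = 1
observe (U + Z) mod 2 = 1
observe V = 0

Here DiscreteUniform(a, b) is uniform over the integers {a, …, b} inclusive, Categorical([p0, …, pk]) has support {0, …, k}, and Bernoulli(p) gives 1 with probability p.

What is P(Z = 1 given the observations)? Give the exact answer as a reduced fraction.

P(Z = 1 | obs) = 11/14

Enumerate traces; 12 have nonzero weight after conditioning:
  (U=0, X=0, Z=1, Y=1, V=0, W=0) weight 3/3080
  (U=0, X=0, Z=1, Y=1, V=0, W=1) weight 1/770
  (U=0, X=1, Z=1, Y=1, V=0, W=0) weight 3/770
  (U=0, X=1, Z=1, Y=1, V=0, W=1) weight 2/385
  (U=1, X=0, Z=0, Y=1, V=0, W=0) weight 3/3080
  (U=1, X=0, Z=0, Y=1, V=0, W=1) weight 1/770
  (U=1, X=1, Z=0, Y=1, V=0, W=0) weight 3/770
  (U=1, X=1, Z=0, Y=1, V=0, W=1) weight 2/385
  … 4 more
Group by Z:
  weight(Z=0) = 1/88
  weight(Z=1) = 1/24
Total weight = 1/88 + 1/24 = 7/132
P(Z=0 | obs) = 1/88 / 7/132 = 3/14
P(Z=1 | obs) = 1/24 / 7/132 = 11/14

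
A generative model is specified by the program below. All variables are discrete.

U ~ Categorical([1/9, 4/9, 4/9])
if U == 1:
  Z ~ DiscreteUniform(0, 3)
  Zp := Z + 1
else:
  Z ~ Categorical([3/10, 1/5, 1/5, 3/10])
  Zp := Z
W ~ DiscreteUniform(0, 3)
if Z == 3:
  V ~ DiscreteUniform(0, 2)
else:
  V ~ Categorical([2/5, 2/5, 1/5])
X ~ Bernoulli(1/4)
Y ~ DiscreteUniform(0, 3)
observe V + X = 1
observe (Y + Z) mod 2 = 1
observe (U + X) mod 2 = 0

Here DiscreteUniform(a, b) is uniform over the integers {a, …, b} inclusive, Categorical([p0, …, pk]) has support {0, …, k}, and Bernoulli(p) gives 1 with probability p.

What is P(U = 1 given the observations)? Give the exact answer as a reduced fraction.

P(U = 1 | obs) = 46/217

Enumerate traces; 96 have nonzero weight after conditioning:
  (U=0, Z=0, W=0, V=1, X=0, Y=1) weight 1/1600
  (U=0, Z=0, W=0, V=1, X=0, Y=3) weight 1/1600
  (U=0, Z=0, W=1, V=1, X=0, Y=1) weight 1/1600
  (U=0, Z=0, W=1, V=1, X=0, Y=3) weight 1/1600
  (U=0, Z=0, W=2, V=1, X=0, Y=1) weight 1/1600
  (U=0, Z=0, W=2, V=1, X=0, Y=3) weight 1/1600
  (U=0, Z=0, W=3, V=1, X=0, Y=1) weight 1/1600
  (U=0, Z=0, W=3, V=1, X=0, Y=3) weight 1/1600
  (U=1, Z=0, W=0, V=0, X=1, Y=1) weight 1/1440
  (U=2, Z=0, W=0, V=1, X=0, Y=1) weight 1/400
  … 86 more
Group by U:
  weight(U=0) = 19/1200
  weight(U=1) = 23/1080
  weight(U=2) = 19/300
Total weight = 19/1200 + 23/1080 + 19/300 = 217/2160
P(U=0 | obs) = 19/1200 / 217/2160 = 171/1085
P(U=1 | obs) = 23/1080 / 217/2160 = 46/217
P(U=2 | obs) = 19/300 / 217/2160 = 684/1085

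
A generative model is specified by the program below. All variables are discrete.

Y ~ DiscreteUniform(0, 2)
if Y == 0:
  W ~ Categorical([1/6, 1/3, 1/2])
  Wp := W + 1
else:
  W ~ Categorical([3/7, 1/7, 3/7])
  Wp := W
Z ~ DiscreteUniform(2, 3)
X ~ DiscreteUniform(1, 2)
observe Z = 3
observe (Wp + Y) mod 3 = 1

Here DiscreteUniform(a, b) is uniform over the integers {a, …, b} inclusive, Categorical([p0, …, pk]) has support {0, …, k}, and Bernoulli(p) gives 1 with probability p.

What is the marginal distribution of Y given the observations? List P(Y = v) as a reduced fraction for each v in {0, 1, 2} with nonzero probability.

Enumerate traces; 6 have nonzero weight after conditioning:
  (Y=0, W=0, Z=3, X=1) weight 1/72
  (Y=0, W=0, Z=3, X=2) weight 1/72
  (Y=1, W=0, Z=3, X=1) weight 1/28
  (Y=1, W=0, Z=3, X=2) weight 1/28
  (Y=2, W=2, Z=3, X=1) weight 1/28
  (Y=2, W=2, Z=3, X=2) weight 1/28
Group by Y:
  weight(Y=0) = 1/36
  weight(Y=1) = 1/14
  weight(Y=2) = 1/14
Total weight = 1/36 + 1/14 + 1/14 = 43/252
P(Y=0 | obs) = 1/36 / 43/252 = 7/43
P(Y=1 | obs) = 1/14 / 43/252 = 18/43
P(Y=2 | obs) = 1/14 / 43/252 = 18/43

P(Y=0) = 7/43, P(Y=1) = 18/43, P(Y=2) = 18/43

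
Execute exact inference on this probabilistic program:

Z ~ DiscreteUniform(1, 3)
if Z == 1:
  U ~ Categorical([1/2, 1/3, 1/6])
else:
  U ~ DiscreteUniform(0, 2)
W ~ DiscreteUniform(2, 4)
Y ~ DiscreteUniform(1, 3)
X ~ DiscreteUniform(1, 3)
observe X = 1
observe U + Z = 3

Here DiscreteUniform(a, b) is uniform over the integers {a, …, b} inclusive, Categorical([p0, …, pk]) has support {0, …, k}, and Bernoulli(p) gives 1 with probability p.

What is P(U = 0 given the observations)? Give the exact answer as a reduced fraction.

P(U = 0 | obs) = 2/5

Enumerate traces; 27 have nonzero weight after conditioning:
  (Z=1, U=2, W=2, Y=1, X=1) weight 1/486
  (Z=1, U=2, W=2, Y=2, X=1) weight 1/486
  (Z=1, U=2, W=2, Y=3, X=1) weight 1/486
  (Z=1, U=2, W=3, Y=1, X=1) weight 1/486
  (Z=1, U=2, W=3, Y=2, X=1) weight 1/486
  (Z=1, U=2, W=3, Y=3, X=1) weight 1/486
  (Z=1, U=2, W=4, Y=1, X=1) weight 1/486
  (Z=1, U=2, W=4, Y=2, X=1) weight 1/486
  (Z=2, U=1, W=2, Y=1, X=1) weight 1/243
  (Z=3, U=0, W=2, Y=1, X=1) weight 1/243
  … 17 more
Group by U:
  weight(U=0) = 1/27
  weight(U=1) = 1/27
  weight(U=2) = 1/54
Total weight = 1/27 + 1/27 + 1/54 = 5/54
P(U=0 | obs) = 1/27 / 5/54 = 2/5
P(U=1 | obs) = 1/27 / 5/54 = 2/5
P(U=2 | obs) = 1/54 / 5/54 = 1/5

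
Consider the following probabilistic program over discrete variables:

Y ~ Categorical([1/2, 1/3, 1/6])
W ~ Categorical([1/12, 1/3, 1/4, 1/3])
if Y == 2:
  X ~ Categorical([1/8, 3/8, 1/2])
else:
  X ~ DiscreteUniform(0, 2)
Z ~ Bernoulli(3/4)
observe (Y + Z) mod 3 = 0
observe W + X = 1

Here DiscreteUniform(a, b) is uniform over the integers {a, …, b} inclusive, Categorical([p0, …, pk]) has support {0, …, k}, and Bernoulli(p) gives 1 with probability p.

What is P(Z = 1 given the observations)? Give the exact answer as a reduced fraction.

P(Z = 1 | obs) = 21/61

Enumerate traces; 4 have nonzero weight after conditioning:
  (Y=0, W=0, X=1, Z=0) weight 1/288
  (Y=0, W=1, X=0, Z=0) weight 1/72
  (Y=2, W=0, X=1, Z=1) weight 1/256
  (Y=2, W=1, X=0, Z=1) weight 1/192
Group by Z:
  weight(Z=0) = 5/288
  weight(Z=1) = 7/768
Total weight = 5/288 + 7/768 = 61/2304
P(Z=0 | obs) = 5/288 / 61/2304 = 40/61
P(Z=1 | obs) = 7/768 / 61/2304 = 21/61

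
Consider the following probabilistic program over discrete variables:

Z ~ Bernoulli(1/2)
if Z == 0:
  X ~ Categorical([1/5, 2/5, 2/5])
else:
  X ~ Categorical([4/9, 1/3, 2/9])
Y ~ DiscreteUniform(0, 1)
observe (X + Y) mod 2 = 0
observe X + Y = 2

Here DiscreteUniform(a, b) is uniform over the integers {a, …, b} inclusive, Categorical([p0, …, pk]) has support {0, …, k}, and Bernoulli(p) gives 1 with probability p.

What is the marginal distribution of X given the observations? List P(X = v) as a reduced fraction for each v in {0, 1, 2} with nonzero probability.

Enumerate traces; 4 have nonzero weight after conditioning:
  (Z=0, X=1, Y=1) weight 1/10
  (Z=0, X=2, Y=0) weight 1/10
  (Z=1, X=1, Y=1) weight 1/12
  (Z=1, X=2, Y=0) weight 1/18
Group by X:
  weight(X=1) = 11/60
  weight(X=2) = 7/45
Total weight = 11/60 + 7/45 = 61/180
P(X=1 | obs) = 11/60 / 61/180 = 33/61
P(X=2 | obs) = 7/45 / 61/180 = 28/61

P(X=1) = 33/61, P(X=2) = 28/61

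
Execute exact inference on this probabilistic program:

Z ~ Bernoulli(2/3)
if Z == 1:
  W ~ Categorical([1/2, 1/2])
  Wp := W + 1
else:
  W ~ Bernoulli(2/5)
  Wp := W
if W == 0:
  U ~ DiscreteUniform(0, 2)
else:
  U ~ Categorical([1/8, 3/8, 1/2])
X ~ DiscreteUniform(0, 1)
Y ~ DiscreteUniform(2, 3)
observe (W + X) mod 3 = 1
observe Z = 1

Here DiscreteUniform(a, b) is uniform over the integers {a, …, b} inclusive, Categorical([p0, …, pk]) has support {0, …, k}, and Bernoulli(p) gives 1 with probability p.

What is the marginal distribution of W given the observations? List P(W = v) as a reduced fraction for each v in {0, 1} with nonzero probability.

P(W=0) = 1/2, P(W=1) = 1/2

Enumerate traces; 12 have nonzero weight after conditioning:
  (Z=1, W=0, U=0, X=1, Y=2) weight 1/36
  (Z=1, W=0, U=0, X=1, Y=3) weight 1/36
  (Z=1, W=0, U=1, X=1, Y=2) weight 1/36
  (Z=1, W=0, U=1, X=1, Y=3) weight 1/36
  (Z=1, W=0, U=2, X=1, Y=2) weight 1/36
  (Z=1, W=0, U=2, X=1, Y=3) weight 1/36
  (Z=1, W=1, U=0, X=0, Y=2) weight 1/96
  (Z=1, W=1, U=0, X=0, Y=3) weight 1/96
  … 4 more
Group by W:
  weight(W=0) = 1/6
  weight(W=1) = 1/6
Total weight = 1/6 + 1/6 = 1/3
P(W=0 | obs) = 1/6 / 1/3 = 1/2
P(W=1 | obs) = 1/6 / 1/3 = 1/2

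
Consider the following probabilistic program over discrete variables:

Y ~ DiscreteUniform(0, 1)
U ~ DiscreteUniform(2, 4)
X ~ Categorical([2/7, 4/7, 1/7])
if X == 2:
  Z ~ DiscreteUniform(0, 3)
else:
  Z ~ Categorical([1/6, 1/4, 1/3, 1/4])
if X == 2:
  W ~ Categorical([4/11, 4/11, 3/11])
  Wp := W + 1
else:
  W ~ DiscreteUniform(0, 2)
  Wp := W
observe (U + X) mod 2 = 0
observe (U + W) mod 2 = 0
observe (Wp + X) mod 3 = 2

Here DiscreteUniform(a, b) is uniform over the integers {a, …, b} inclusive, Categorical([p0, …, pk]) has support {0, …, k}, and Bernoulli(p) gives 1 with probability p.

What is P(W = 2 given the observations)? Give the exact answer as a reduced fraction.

Enumerate traces; 40 have nonzero weight after conditioning:
  (Y=0, U=2, X=0, Z=0, W=2) weight 1/378
  (Y=0, U=2, X=0, Z=1, W=2) weight 1/252
  (Y=0, U=2, X=0, Z=2, W=2) weight 1/189
  (Y=0, U=2, X=0, Z=3, W=2) weight 1/252
  (Y=0, U=2, X=2, Z=0, W=2) weight 1/616
  (Y=0, U=2, X=2, Z=1, W=2) weight 1/616
  (Y=0, U=2, X=2, Z=2, W=2) weight 1/616
  (Y=0, U=2, X=2, Z=3, W=2) weight 1/616
  (Y=0, U=3, X=1, Z=0, W=1) weight 1/189
  … 31 more
Group by W:
  weight(W=1) = 4/63
  weight(W=2) = 62/693
Total weight = 4/63 + 62/693 = 106/693
P(W=1 | obs) = 4/63 / 106/693 = 22/53
P(W=2 | obs) = 62/693 / 106/693 = 31/53

P(W = 2 | obs) = 31/53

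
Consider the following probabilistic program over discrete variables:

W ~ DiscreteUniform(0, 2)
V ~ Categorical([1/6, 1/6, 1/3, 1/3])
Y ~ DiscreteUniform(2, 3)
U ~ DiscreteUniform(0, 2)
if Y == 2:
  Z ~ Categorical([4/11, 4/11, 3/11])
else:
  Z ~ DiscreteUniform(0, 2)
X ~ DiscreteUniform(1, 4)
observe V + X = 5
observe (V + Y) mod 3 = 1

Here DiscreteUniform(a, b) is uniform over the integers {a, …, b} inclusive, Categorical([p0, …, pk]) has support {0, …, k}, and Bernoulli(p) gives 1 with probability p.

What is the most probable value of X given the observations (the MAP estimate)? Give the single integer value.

argmax_v P(X = v | obs) = 3

Enumerate traces; 54 have nonzero weight after conditioning:
  (W=0, V=1, Y=3, U=0, Z=0, X=4) weight 1/1296
  (W=0, V=1, Y=3, U=0, Z=1, X=4) weight 1/1296
  (W=0, V=1, Y=3, U=0, Z=2, X=4) weight 1/1296
  (W=0, V=1, Y=3, U=1, Z=0, X=4) weight 1/1296
  (W=0, V=1, Y=3, U=1, Z=1, X=4) weight 1/1296
  (W=0, V=1, Y=3, U=1, Z=2, X=4) weight 1/1296
  (W=0, V=1, Y=3, U=2, Z=0, X=4) weight 1/1296
  (W=0, V=1, Y=3, U=2, Z=1, X=4) weight 1/1296
  (W=0, V=2, Y=2, U=0, Z=0, X=3) weight 1/594
  … 45 more
Group by X:
  weight(X=3) = 1/24
  weight(X=4) = 1/48
Total weight = 1/24 + 1/48 = 1/16
P(X=3 | obs) = 1/24 / 1/16 = 2/3
P(X=4 | obs) = 1/48 / 1/16 = 1/3
argmax = 3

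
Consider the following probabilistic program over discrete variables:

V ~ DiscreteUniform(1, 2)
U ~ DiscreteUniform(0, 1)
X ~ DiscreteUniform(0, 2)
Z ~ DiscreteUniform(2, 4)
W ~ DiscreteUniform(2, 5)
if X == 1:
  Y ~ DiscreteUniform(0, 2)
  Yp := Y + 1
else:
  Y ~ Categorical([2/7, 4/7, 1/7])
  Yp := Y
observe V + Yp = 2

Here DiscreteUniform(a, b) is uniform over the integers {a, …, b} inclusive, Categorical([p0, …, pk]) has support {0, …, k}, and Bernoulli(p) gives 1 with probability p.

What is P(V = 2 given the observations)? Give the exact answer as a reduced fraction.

Enumerate traces; 120 have nonzero weight after conditioning:
  (V=1, U=0, X=0, Z=2, W=2, Y=1) weight 1/252
  (V=1, U=0, X=0, Z=2, W=3, Y=1) weight 1/252
  (V=1, U=0, X=0, Z=2, W=4, Y=1) weight 1/252
  (V=1, U=0, X=0, Z=2, W=5, Y=1) weight 1/252
  (V=1, U=0, X=0, Z=3, W=2, Y=1) weight 1/252
  (V=1, U=0, X=0, Z=3, W=3, Y=1) weight 1/252
  (V=1, U=0, X=0, Z=3, W=4, Y=1) weight 1/252
  (V=1, U=0, X=0, Z=3, W=5, Y=1) weight 1/252
  (V=2, U=0, X=0, Z=2, W=2, Y=0) weight 1/504
  … 111 more
Group by V:
  weight(V=1) = 31/126
  weight(V=2) = 2/21
Total weight = 31/126 + 2/21 = 43/126
P(V=1 | obs) = 31/126 / 43/126 = 31/43
P(V=2 | obs) = 2/21 / 43/126 = 12/43

P(V = 2 | obs) = 12/43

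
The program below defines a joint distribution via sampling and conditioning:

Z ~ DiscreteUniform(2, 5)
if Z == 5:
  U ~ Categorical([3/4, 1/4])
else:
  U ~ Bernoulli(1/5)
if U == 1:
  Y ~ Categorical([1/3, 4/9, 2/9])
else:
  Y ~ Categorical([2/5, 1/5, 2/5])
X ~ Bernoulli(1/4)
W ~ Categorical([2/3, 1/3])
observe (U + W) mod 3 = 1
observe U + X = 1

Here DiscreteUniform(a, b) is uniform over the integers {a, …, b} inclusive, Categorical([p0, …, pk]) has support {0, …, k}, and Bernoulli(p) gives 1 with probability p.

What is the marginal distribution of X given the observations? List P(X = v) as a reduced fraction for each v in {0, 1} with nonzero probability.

P(X=0) = 34/55, P(X=1) = 21/55

Enumerate traces; 24 have nonzero weight after conditioning:
  (Z=2, U=0, Y=0, X=1, W=1) weight 1/150
  (Z=2, U=0, Y=1, X=1, W=1) weight 1/300
  (Z=2, U=0, Y=2, X=1, W=1) weight 1/150
  (Z=2, U=1, Y=0, X=0, W=0) weight 1/120
  (Z=2, U=1, Y=1, X=0, W=0) weight 1/90
  (Z=2, U=1, Y=2, X=0, W=0) weight 1/180
  (Z=3, U=0, Y=0, X=1, W=1) weight 1/150
  (Z=3, U=0, Y=1, X=1, W=1) weight 1/300
  … 16 more
Group by X:
  weight(X=0) = 17/160
  weight(X=1) = 21/320
Total weight = 17/160 + 21/320 = 11/64
P(X=0 | obs) = 17/160 / 11/64 = 34/55
P(X=1 | obs) = 21/320 / 11/64 = 21/55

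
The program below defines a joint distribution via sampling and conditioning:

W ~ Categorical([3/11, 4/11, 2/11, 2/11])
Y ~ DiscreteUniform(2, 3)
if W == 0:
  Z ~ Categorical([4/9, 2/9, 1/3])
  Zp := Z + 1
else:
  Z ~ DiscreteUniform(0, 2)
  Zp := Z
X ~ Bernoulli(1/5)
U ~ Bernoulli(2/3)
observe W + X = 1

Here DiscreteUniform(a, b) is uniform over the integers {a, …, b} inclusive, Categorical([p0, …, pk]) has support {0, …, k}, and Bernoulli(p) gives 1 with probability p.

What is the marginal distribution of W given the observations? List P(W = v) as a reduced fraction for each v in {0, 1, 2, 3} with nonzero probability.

Enumerate traces; 24 have nonzero weight after conditioning:
  (W=0, Y=2, Z=0, X=1, U=0) weight 2/495
  (W=0, Y=2, Z=0, X=1, U=1) weight 4/495
  (W=0, Y=2, Z=1, X=1, U=0) weight 1/495
  (W=0, Y=2, Z=1, X=1, U=1) weight 2/495
  (W=0, Y=2, Z=2, X=1, U=0) weight 1/330
  (W=0, Y=2, Z=2, X=1, U=1) weight 1/165
  (W=0, Y=3, Z=0, X=1, U=0) weight 2/495
  (W=0, Y=3, Z=0, X=1, U=1) weight 4/495
  (W=1, Y=2, Z=0, X=0, U=0) weight 8/495
  … 15 more
Group by W:
  weight(W=0) = 3/55
  weight(W=1) = 16/55
Total weight = 3/55 + 16/55 = 19/55
P(W=0 | obs) = 3/55 / 19/55 = 3/19
P(W=1 | obs) = 16/55 / 19/55 = 16/19

P(W=0) = 3/19, P(W=1) = 16/19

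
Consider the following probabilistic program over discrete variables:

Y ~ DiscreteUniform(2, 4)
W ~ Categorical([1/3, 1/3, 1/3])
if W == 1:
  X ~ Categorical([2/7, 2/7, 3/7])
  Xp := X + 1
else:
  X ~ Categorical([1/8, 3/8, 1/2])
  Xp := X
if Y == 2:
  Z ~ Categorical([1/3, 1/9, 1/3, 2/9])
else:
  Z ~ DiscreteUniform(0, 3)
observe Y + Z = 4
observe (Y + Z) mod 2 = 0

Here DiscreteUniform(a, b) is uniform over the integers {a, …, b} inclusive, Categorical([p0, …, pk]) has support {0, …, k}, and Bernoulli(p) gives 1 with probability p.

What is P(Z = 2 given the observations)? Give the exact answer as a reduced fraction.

Enumerate traces; 27 have nonzero weight after conditioning:
  (Y=2, W=0, X=0, Z=2) weight 1/216
  (Y=2, W=0, X=1, Z=2) weight 1/72
  (Y=2, W=0, X=2, Z=2) weight 1/54
  (Y=2, W=1, X=0, Z=2) weight 2/189
  (Y=2, W=1, X=1, Z=2) weight 2/189
  (Y=2, W=1, X=2, Z=2) weight 1/63
  (Y=2, W=2, X=0, Z=2) weight 1/216
  (Y=2, W=2, X=1, Z=2) weight 1/72
  (Y=3, W=0, X=0, Z=1) weight 1/288
  (Y=4, W=0, X=0, Z=0) weight 1/288
  … 17 more
Group by Z:
  weight(Z=0) = 1/12
  weight(Z=1) = 1/12
  weight(Z=2) = 1/9
Total weight = 1/12 + 1/12 + 1/9 = 5/18
P(Z=0 | obs) = 1/12 / 5/18 = 3/10
P(Z=1 | obs) = 1/12 / 5/18 = 3/10
P(Z=2 | obs) = 1/9 / 5/18 = 2/5

P(Z = 2 | obs) = 2/5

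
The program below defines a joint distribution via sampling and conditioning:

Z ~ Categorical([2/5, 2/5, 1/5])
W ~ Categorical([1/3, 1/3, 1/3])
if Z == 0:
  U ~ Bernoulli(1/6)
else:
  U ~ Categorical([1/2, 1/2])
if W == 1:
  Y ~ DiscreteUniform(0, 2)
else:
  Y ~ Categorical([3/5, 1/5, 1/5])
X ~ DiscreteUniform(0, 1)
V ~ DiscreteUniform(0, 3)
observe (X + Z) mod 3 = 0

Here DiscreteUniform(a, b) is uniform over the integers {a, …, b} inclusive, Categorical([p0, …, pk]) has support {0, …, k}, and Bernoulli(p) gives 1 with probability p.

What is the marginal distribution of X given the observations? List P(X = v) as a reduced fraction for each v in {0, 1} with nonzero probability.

Enumerate traces; 144 have nonzero weight after conditioning:
  (Z=0, W=0, U=0, Y=0, X=0, V=0) weight 1/120
  (Z=0, W=0, U=0, Y=0, X=0, V=1) weight 1/120
  (Z=0, W=0, U=0, Y=0, X=0, V=2) weight 1/120
  (Z=0, W=0, U=0, Y=0, X=0, V=3) weight 1/120
  (Z=0, W=0, U=0, Y=1, X=0, V=0) weight 1/360
  (Z=0, W=0, U=0, Y=1, X=0, V=1) weight 1/360
  (Z=0, W=0, U=0, Y=1, X=0, V=2) weight 1/360
  (Z=0, W=0, U=0, Y=1, X=0, V=3) weight 1/360
  (Z=2, W=0, U=0, Y=0, X=1, V=0) weight 1/400
  … 135 more
Group by X:
  weight(X=0) = 1/5
  weight(X=1) = 1/10
Total weight = 1/5 + 1/10 = 3/10
P(X=0 | obs) = 1/5 / 3/10 = 2/3
P(X=1 | obs) = 1/10 / 3/10 = 1/3

P(X=0) = 2/3, P(X=1) = 1/3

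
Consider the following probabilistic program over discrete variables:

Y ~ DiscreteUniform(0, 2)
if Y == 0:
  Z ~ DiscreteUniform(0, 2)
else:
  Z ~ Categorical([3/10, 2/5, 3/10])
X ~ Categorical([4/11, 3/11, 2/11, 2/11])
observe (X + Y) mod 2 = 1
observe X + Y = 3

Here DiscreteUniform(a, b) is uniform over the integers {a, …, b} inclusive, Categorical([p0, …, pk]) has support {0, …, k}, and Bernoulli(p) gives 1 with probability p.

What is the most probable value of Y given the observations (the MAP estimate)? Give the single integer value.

Enumerate traces; 9 have nonzero weight after conditioning:
  (Y=0, Z=0, X=3) weight 2/99
  (Y=0, Z=1, X=3) weight 2/99
  (Y=0, Z=2, X=3) weight 2/99
  (Y=1, Z=0, X=2) weight 1/55
  (Y=1, Z=1, X=2) weight 4/165
  (Y=1, Z=2, X=2) weight 1/55
  (Y=2, Z=0, X=1) weight 3/110
  (Y=2, Z=1, X=1) weight 2/55
  … 1 more
Group by Y:
  weight(Y=0) = 2/33
  weight(Y=1) = 2/33
  weight(Y=2) = 1/11
Total weight = 2/33 + 2/33 + 1/11 = 7/33
P(Y=0 | obs) = 2/33 / 7/33 = 2/7
P(Y=1 | obs) = 2/33 / 7/33 = 2/7
P(Y=2 | obs) = 1/11 / 7/33 = 3/7
argmax = 2

argmax_v P(Y = v | obs) = 2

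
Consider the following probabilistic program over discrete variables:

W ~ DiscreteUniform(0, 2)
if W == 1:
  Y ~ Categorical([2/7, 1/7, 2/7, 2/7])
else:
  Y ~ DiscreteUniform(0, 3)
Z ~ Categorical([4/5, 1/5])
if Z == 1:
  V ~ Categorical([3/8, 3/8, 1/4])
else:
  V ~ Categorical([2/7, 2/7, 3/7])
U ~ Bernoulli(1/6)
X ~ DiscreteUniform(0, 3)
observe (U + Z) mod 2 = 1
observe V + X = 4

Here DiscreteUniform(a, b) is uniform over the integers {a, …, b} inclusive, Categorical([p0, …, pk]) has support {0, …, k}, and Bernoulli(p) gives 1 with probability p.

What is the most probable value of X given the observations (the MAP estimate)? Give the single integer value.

Enumerate traces; 48 have nonzero weight after conditioning:
  (W=0, Y=0, Z=0, V=1, U=1, X=3) weight 1/1260
  (W=0, Y=0, Z=0, V=2, U=1, X=2) weight 1/840
  (W=0, Y=0, Z=1, V=1, U=0, X=3) weight 1/768
  (W=0, Y=0, Z=1, V=2, U=0, X=2) weight 1/1152
  (W=0, Y=1, Z=0, V=1, U=1, X=3) weight 1/1260
  (W=0, Y=1, Z=0, V=2, U=1, X=2) weight 1/840
  (W=0, Y=1, Z=1, V=1, U=0, X=3) weight 1/768
  (W=0, Y=1, Z=1, V=2, U=0, X=2) weight 1/1152
  … 40 more
Group by X:
  weight(X=2) = 83/3360
  weight(X=3) = 169/6720
Total weight = 83/3360 + 169/6720 = 67/1344
P(X=2 | obs) = 83/3360 / 67/1344 = 166/335
P(X=3 | obs) = 169/6720 / 67/1344 = 169/335
argmax = 3

argmax_v P(X = v | obs) = 3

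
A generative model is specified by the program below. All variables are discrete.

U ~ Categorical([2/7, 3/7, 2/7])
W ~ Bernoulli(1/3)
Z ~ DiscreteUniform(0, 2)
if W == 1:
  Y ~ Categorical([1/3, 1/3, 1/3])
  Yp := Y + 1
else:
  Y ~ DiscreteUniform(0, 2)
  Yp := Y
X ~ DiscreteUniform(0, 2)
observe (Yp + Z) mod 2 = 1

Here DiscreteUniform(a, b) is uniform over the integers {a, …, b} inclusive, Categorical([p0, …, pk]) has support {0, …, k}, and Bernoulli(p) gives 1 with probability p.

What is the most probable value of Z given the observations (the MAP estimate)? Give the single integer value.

Enumerate traces; 81 have nonzero weight after conditioning:
  (U=0, W=0, Z=0, Y=1, X=0) weight 4/567
  (U=0, W=0, Z=0, Y=1, X=1) weight 4/567
  (U=0, W=0, Z=0, Y=1, X=2) weight 4/567
  (U=0, W=0, Z=1, Y=0, X=0) weight 4/567
  (U=0, W=0, Z=1, Y=0, X=1) weight 4/567
  (U=0, W=0, Z=1, Y=0, X=2) weight 4/567
  (U=0, W=0, Z=1, Y=2, X=0) weight 4/567
  (U=0, W=0, Z=1, Y=2, X=1) weight 4/567
  (U=0, W=0, Z=2, Y=1, X=0) weight 4/567
  … 72 more
Group by Z:
  weight(Z=0) = 4/27
  weight(Z=1) = 5/27
  weight(Z=2) = 4/27
Total weight = 4/27 + 5/27 + 4/27 = 13/27
P(Z=0 | obs) = 4/27 / 13/27 = 4/13
P(Z=1 | obs) = 5/27 / 13/27 = 5/13
P(Z=2 | obs) = 4/27 / 13/27 = 4/13
argmax = 1

argmax_v P(Z = v | obs) = 1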